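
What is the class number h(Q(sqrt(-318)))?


K = Q(sqrt(-318)). d mod 4 = 2, so D = disc(K) = 4d = -1272
h(K) equals the number of primitive reduced positive-definite forms (a, b, c) = a*x^2 + b*x*y + c*y^2 with b^2 - 4ac = D,
where reduced means |b| <= a <= c, with b >= 0 whenever |b| = a or a = c, and primitive means gcd(a, b, c) = 1.
Reduced forces 3a^2 <= |D| = 1272, so 1 <= a <= 20; b must have the parity of D, and c = (b^2 - D)/(4a) must be an integer >= a.
Enumerate a = 1..20, b in [-a, a]:
  a=1: (1, 0, 318)  [1]
  a=2: (2, 0, 159)  [1]
  a=3: (3, 0, 106)  [1]
  a=4..5: none
  a=6: (6, 0, 53)  [1]
  a=7: (7, -4, 46), (7, 4, 46)  [2]
  a=8..10: none
  a=11: (11, -2, 29), (11, 2, 29)  [2]
  a=12..13: none
  a=14: (14, -4, 23), (14, 4, 23)  [2]
  a=15..18: none
  a=19: (19, -18, 21), (19, 18, 21)  [2]
  a=20: none
Total reduced forms: 1 + 1 + 1 + 1 + 2 + 2 + 2 + 2 = 12
h = 12

12


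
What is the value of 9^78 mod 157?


p = 157 is prime and the exponent is (p-1)/2 = 78, so by Euler's criterion 9^78 = (9/157) = +1 or -1 mod 157.
Compute by square-and-multiply:
  78 = 64 + 8 + 4 + 2 (binary 1001110)
  Repeated squaring mod 157: 9^1 = 9, 9^2 = 81, 9^4 = 124, 9^8 = 147, 9^16 = 100, 9^32 = 109, 9^64 = 106
  9^78 = 9^64 * 9^8 * 9^4 * 9^2 = 106 * 147 * 124 * 81 mod 157
    106 * 147 = 15582 = 39 mod 157
    39 * 124 = 4836 = 126 mod 157
    126 * 81 = 10206 = 1 mod 157
  9^78 = 1 mod 157
Result 1: 9 is a quadratic residue mod 157.
9^78 mod 157 = 1

1


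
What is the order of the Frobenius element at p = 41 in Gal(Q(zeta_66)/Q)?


The Frobenius at p in Gal(Q(zeta_n)/Q) = (Z/nZ)* is the class of p, so its order is ord_66(41), the smallest k >= 1 with 41^k = 1 mod 66.
n = 66 = 2 * 3 * 11, phi(66) = 20; the order divides phi(n).
Divisors of 20: 1, 2, 4, 5, 10, 20
Repeated squaring mod 66: 41^1 = 41, 41^2 = 31, 41^4 = 37, 41^8 = 49, 41^16 = 25
Test divisors in increasing order:
  k=1: 41^1 = 41 mod 66
  k=2: 41^2 = 31 mod 66
  k=4: 41^4 = 37 mod 66
  k=5: 41^5 = 37 * 41 = 65 mod 66
  k=10: 41^10 = 49 * 31 = 1 mod 66  <- first divisor giving 1
Order = 10

10


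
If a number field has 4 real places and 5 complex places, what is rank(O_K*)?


By Dirichlet's unit theorem:
rank = r1 + r2 - 1
= 4 + 5 - 1
= 8

8


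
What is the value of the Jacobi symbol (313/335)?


Compute (313/335) via quadratic reciprocity:
  reciprocity: (313/335) -> +(335/313)
  reduce: (22/313)
  pull out 2: (2/313) = +1  (since 313 mod 8 = 1)
  reciprocity: (11/313) -> +(313/11)
  reduce: (5/11)
  reciprocity: (5/11) -> +(11/5)
  reduce: (1/5)
  (1/5) = 1
Product of signs = 1

1


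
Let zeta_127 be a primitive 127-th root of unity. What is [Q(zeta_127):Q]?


The degree equals Euler's totient phi(127).
127 = 127
phi(127) = 126

126


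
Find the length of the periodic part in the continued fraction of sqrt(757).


Run the CF algorithm for sqrt(757).
a_0 = floor(sqrt(757)) = 27; set m_0=0, q_0=1.
Recurrence: m' = q*a - m,  q' = (d - m'^2)/q,  a' = floor((a_0 + m')/q').
  step 1: m=27, q=28, a=1
  step 2: m=1, q=27, a=1
  step 3: m=26, q=3, a=17
  step 4: m=25, q=44, a=1
  step 5: m=19, q=9, a=5
  step 6: m=26, q=9, a=5
  step 7: m=19, q=44, a=1
  step 8: m=25, q=3, a=17
  step 9: m=26, q=27, a=1
  step 10: m=1, q=28, a=1
  step 11: m=27, q=1, a=54
a_11 = 2*a_0 = 54, so the period closes here.
sqrt(757) = [27; 1, 1, 17, 1, 5, 5, 1, 17, 1, 1, 54]
Period length = 11

11


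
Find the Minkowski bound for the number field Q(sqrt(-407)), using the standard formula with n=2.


d = -407, d mod 4 = 1, so disc(K) = d = -407; |disc(K)| = 407
Imaginary quadratic field, so n = 2, s = r2 = 1, r1 = 0
M = (n!/n^n) * (4/pi)^s * sqrt(|disc(K)|) = (2!/2^2) * (4/pi)^1 * sqrt(407)
= 0.5 * 1.273240 * 20.174241
= 12.8433

12.8433


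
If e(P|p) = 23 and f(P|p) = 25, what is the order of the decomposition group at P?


|D_P| = e * f
= 23 * 25
= 575

575


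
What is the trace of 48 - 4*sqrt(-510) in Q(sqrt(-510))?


Tr(a + b*sqrt(d)) = (a + b*sqrt(d)) + (a - b*sqrt(d)) = 2a
= 2 * (48)
= 96

96


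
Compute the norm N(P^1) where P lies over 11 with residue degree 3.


N(P^a) = p^(a*f)
= 11^(1*3)
= 11^3
= 1331

1331


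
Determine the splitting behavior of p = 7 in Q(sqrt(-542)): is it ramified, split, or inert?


K = Q(sqrt(-542)). Since d mod 4 = 2, disc(K) = -2168.
Check p | disc: -2168 mod 7 = 2.
p does not divide disc. Compute Legendre symbol (d/p):
4^((7-1)/2) mod 7 = 1
(d/p) = 1, so p splits: (p) = P*P' with e=1, f=1, g=2.
Therefore p is split.

split


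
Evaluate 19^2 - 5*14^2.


x^2 - d*y^2
= 19^2 - 5*14^2
= 361 - 980
= -619

-619


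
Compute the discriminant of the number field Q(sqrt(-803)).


For K = Q(sqrt(d)) with d squarefree: disc(K) = d if d = 1 mod 4, and disc(K) = 4d if d = 2 or 3 mod 4.
Here d = -803, and d mod 4 = 1.
d = 1 mod 4 (O_K = Z[(1+sqrt(d))/2]), so disc(K) = d = -803

-803


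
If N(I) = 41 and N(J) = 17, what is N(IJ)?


N(IJ) = N(I) * N(J)
= 41 * 17
= 697

697


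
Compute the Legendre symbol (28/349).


p = 349 is prime, so compute (28/349) with the reciprocity algorithm (Jacobi-symbol steps: pull out 2s via (2/n), flip via reciprocity, reduce):
  pull out 2: (2/349) = -1  (since 349 mod 8 = 5)
  pull out 2: (2/349) = -1  (since 349 mod 8 = 5)
  reciprocity: (7/349) -> +(349/7)
  reduce: (6/7)
  pull out 2: (2/7) = +1  (since 7 mod 8 = 7)
  reciprocity: (3/7) -> -(7/3)
  reduce: (1/3)
  (1/3) = 1
Product of signs = -1
(28/349) = -1

-1


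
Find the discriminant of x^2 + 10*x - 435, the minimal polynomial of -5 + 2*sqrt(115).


The element -5 + 2*sqrt(115) has minimal polynomial:
x^2 + 10*x - 435
Discriminant = (10)^2 - 4*(-435)
= 100 + 1740
= 1840

1840


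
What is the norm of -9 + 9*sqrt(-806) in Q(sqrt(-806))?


N(a + b*sqrt(d)) = a^2 - d*b^2
= (-9)^2 - (-806)*(9)^2
= 81 + 65286
= 65367

65367


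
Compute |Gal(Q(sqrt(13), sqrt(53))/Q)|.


The 2 square roots of distinct primes are multiplicatively independent over Q,
so [K:Q] = 2^2 and Gal(K/Q) is isomorphic to (Z/2Z)^2.
|Gal| = 2^2 = 4

4


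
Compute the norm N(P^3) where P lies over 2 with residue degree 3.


N(P^a) = p^(a*f)
= 2^(3*3)
= 2^9
= 512

512


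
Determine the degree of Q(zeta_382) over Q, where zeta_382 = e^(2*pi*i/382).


The degree equals Euler's totient phi(382).
382 = 2 * 191
phi(382) = 190

190


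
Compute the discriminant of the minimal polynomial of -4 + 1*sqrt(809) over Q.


The element -4 + 1*sqrt(809) has minimal polynomial:
x^2 + 8*x - 793
Discriminant = (8)^2 - 4*(-793)
= 64 + 3172
= 3236

3236


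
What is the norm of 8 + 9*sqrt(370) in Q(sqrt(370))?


N(a + b*sqrt(d)) = a^2 - d*b^2
= (8)^2 - (370)*(9)^2
= 64 - 29970
= -29906

-29906


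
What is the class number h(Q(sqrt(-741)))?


K = Q(sqrt(-741)). d mod 4 = 3, so D = disc(K) = 4d = -2964
h(K) equals the number of primitive reduced positive-definite forms (a, b, c) = a*x^2 + b*x*y + c*y^2 with b^2 - 4ac = D,
where reduced means |b| <= a <= c, with b >= 0 whenever |b| = a or a = c, and primitive means gcd(a, b, c) = 1.
Reduced forces 3a^2 <= |D| = 2964, so 1 <= a <= 31; b must have the parity of D, and c = (b^2 - D)/(4a) must be an integer >= a.
Enumerate a = 1..31, b in [-a, a]:
  a=1: (1, 0, 741)  [1]
  a=2: (2, 2, 371)  [1]
  a=3: (3, 0, 247)  [1]
  a=4: none
  a=5: (5, -4, 149), (5, 4, 149)  [2]
  a=6: (6, 6, 125)  [1]
  a=7: (7, -2, 106), (7, 2, 106)  [2]
  a=8..9: none
  a=10: (10, -6, 75), (10, 6, 75)  [2]
  a=11..12: none
  a=13: (13, 0, 57)  [1]
  a=14: (14, -2, 53), (14, 2, 53)  [2]
  a=15: (15, -6, 50), (15, 6, 50)  [2]
  a=16..18: none
  a=19: (19, 0, 39)  [1]
  a=20: none
  a=21: (21, -12, 37), (21, 12, 37)  [2]
  a=22: none
  a=23: (23, -16, 35), (23, 16, 35)  [2]
  a=24: none
  a=25: (25, -6, 30), (25, 6, 30)  [2]
  a=26: (26, 26, 35)  [1]
  a=27..28: none
  a=29: (29, 20, 29)  [1]
  a=30..31: none
Total reduced forms: 1 + 1 + 1 + 2 + 1 + 2 + 2 + 1 + 2 + 2 + 1 + 2 + 2 + 2 + 1 + 1 = 24
h = 24

24


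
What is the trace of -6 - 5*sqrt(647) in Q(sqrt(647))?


Tr(a + b*sqrt(d)) = (a + b*sqrt(d)) + (a - b*sqrt(d)) = 2a
= 2 * (-6)
= -12

-12


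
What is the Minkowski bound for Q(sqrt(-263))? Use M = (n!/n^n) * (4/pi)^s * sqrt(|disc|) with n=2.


d = -263, d mod 4 = 1, so disc(K) = d = -263; |disc(K)| = 263
Imaginary quadratic field, so n = 2, s = r2 = 1, r1 = 0
M = (n!/n^n) * (4/pi)^s * sqrt(|disc(K)|) = (2!/2^2) * (4/pi)^1 * sqrt(263)
= 0.5 * 1.273240 * 16.217275
= 10.3242

10.3242


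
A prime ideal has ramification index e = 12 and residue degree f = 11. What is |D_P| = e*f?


|D_P| = e * f
= 12 * 11
= 132

132


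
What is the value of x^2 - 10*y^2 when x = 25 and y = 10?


x^2 - d*y^2
= 25^2 - 10*10^2
= 625 - 1000
= -375

-375


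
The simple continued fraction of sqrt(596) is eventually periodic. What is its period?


Run the CF algorithm for sqrt(596).
a_0 = floor(sqrt(596)) = 24; set m_0=0, q_0=1.
Recurrence: m' = q*a - m,  q' = (d - m'^2)/q,  a' = floor((a_0 + m')/q').
  step 1: m=24, q=20, a=2
  step 2: m=16, q=17, a=2
  step 3: m=18, q=16, a=2
  step 4: m=14, q=25, a=1
  step 5: m=11, q=19, a=1
  step 6: m=8, q=28, a=1
  step 7: m=20, q=7, a=6
  step 8: m=22, q=16, a=2
  step 9: m=10, q=31, a=1
  step 10: m=21, q=5, a=9
  step 11: m=24, q=4, a=12
  step 12: m=24, q=5, a=9
  step 13: m=21, q=31, a=1
  step 14: m=10, q=16, a=2
  step 15: m=22, q=7, a=6
  step 16: m=20, q=28, a=1
  step 17: m=8, q=19, a=1
  step 18: m=11, q=25, a=1
  step 19: m=14, q=16, a=2
  step 20: m=18, q=17, a=2
  step 21: m=16, q=20, a=2
  step 22: m=24, q=1, a=48
a_22 = 2*a_0 = 48, so the period closes here.
sqrt(596) = [24; 2, 2, 2, 1, 1, 1, 6, 2, 1, 9, 12, 9, 1, 2, 6, 1, 1, 1, 2, 2, 2, 48]
Period length = 22

22


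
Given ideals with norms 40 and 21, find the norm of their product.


N(IJ) = N(I) * N(J)
= 40 * 21
= 840

840


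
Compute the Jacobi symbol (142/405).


Compute (142/405) via quadratic reciprocity:
  pull out 2: (2/405) = -1  (since 405 mod 8 = 5)
  reciprocity: (71/405) -> +(405/71)
  reduce: (50/71)
  pull out 2: (2/71) = +1  (since 71 mod 8 = 7)
  reciprocity: (25/71) -> +(71/25)
  reduce: (21/25)
  reciprocity: (21/25) -> +(25/21)
  reduce: (4/21)
  pull out 2: (2/21) = -1  (since 21 mod 8 = 5)
  pull out 2: (2/21) = -1  (since 21 mod 8 = 5)
  (1/21) = 1
Product of signs = -1

-1


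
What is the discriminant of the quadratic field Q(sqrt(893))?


For K = Q(sqrt(d)) with d squarefree: disc(K) = d if d = 1 mod 4, and disc(K) = 4d if d = 2 or 3 mod 4.
Here d = 893, and d mod 4 = 1.
d = 1 mod 4 (O_K = Z[(1+sqrt(d))/2]), so disc(K) = d = 893

893


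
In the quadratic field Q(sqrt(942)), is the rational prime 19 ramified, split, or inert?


K = Q(sqrt(942)). Since d mod 4 = 2, disc(K) = 3768.
Check p | disc: 3768 mod 19 = 6.
p does not divide disc. Compute Legendre symbol (d/p):
11^((19-1)/2) mod 19 = 1
(d/p) = 1, so p splits: (p) = P*P' with e=1, f=1, g=2.
Therefore p is split.

split


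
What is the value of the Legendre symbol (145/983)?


p = 983 is prime, so compute (145/983) with the reciprocity algorithm (Jacobi-symbol steps: pull out 2s via (2/n), flip via reciprocity, reduce):
  reciprocity: (145/983) -> +(983/145)
  reduce: (113/145)
  reciprocity: (113/145) -> +(145/113)
  reduce: (32/113)
  pull out 2: (2/113) = +1  (since 113 mod 8 = 1)
  pull out 2: (2/113) = +1  (since 113 mod 8 = 1)
  pull out 2: (2/113) = +1  (since 113 mod 8 = 1)
  pull out 2: (2/113) = +1  (since 113 mod 8 = 1)
  pull out 2: (2/113) = +1  (since 113 mod 8 = 1)
  (1/113) = 1
Product of signs = 1
(145/983) = 1

1


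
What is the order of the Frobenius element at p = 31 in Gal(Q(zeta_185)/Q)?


The Frobenius at p in Gal(Q(zeta_n)/Q) = (Z/nZ)* is the class of p, so its order is ord_185(31), the smallest k >= 1 with 31^k = 1 mod 185.
n = 185 = 5 * 37, phi(185) = 144; the order divides phi(n).
Divisors of 144: 1, 2, 3, 4, 6, 8, 9, 12, 16, 18, 24, 36, 48, 72, 144
Repeated squaring mod 185: 31^1 = 31, 31^2 = 36, 31^4 = 1, 31^8 = 1, 31^16 = 1, 31^32 = 1, 31^64 = 1, 31^128 = 1
Test divisors in increasing order:
  k=1: 31^1 = 31 mod 185
  k=2: 31^2 = 36 mod 185
  k=3: 31^3 = 36 * 31 = 6 mod 185
  k=4: 31^4 = 1 mod 185  <- first divisor giving 1
Order = 4

4


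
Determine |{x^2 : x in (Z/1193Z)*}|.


For prime p, the number of non-zero quadratic residues is (p-1)/2.
= (1193-1)/2
= 596

596


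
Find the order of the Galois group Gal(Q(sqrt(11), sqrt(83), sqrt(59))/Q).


The 3 square roots of distinct primes are multiplicatively independent over Q,
so [K:Q] = 2^3 and Gal(K/Q) is isomorphic to (Z/2Z)^3.
|Gal| = 2^3 = 8

8


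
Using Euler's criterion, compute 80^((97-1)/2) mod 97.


p = 97 is prime and the exponent is (p-1)/2 = 48, so by Euler's criterion 80^48 = (80/97) = +1 or -1 mod 97.
Compute by square-and-multiply:
  48 = 32 + 16 (binary 110000)
  Repeated squaring mod 97: 80^1 = 80, 80^2 = 95, 80^4 = 4, 80^8 = 16, 80^16 = 62, 80^32 = 61
  80^48 = 80^32 * 80^16 = 61 * 62 mod 97
    61 * 62 = 3782 = 96 mod 97
  80^48 = 96 mod 97
Result 96 = p - 1 = -1 mod 97: 80 is a quadratic non-residue mod 97. As a residue in [0, p-1] the value is 96.
80^48 mod 97 = 96

96


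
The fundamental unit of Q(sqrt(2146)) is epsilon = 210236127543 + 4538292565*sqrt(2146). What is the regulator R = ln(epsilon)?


epsilon = 210236127543 + 4538292565*sqrt(2146)
= 4.2047e+11
R = ln(4.2047e+11)
= 26.7646

26.7646


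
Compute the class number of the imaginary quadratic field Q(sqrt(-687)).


K = Q(sqrt(-687)). d mod 4 = 1, so D = disc(K) = d = -687
h(K) equals the number of primitive reduced positive-definite forms (a, b, c) = a*x^2 + b*x*y + c*y^2 with b^2 - 4ac = D,
where reduced means |b| <= a <= c, with b >= 0 whenever |b| = a or a = c, and primitive means gcd(a, b, c) = 1.
Reduced forces 3a^2 <= |D| = 687, so 1 <= a <= 15; b must have the parity of D, and c = (b^2 - D)/(4a) must be an integer >= a.
Enumerate a = 1..15, b in [-a, a]:
  a=1: (1, 1, 172)  [1]
  a=2: (2, -1, 86), (2, 1, 86)  [2]
  a=3: (3, 3, 58)  [1]
  a=4: (4, -1, 43), (4, 1, 43)  [2]
  a=5: none
  a=6: (6, -3, 29), (6, 3, 29)  [2]
  a=7: none
  a=8: (8, -7, 23), (8, 7, 23)  [2]
  a=9..11: none
  a=12: (12, -9, 16), (12, 9, 16)  [2]
  a=13..15: none
Total reduced forms: 1 + 2 + 1 + 2 + 2 + 2 + 2 = 12
h = 12

12


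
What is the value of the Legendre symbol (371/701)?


p = 701 is prime, so compute (371/701) with the reciprocity algorithm (Jacobi-symbol steps: pull out 2s via (2/n), flip via reciprocity, reduce):
  reciprocity: (371/701) -> +(701/371)
  reduce: (330/371)
  pull out 2: (2/371) = -1  (since 371 mod 8 = 3)
  reciprocity: (165/371) -> +(371/165)
  reduce: (41/165)
  reciprocity: (41/165) -> +(165/41)
  reduce: (1/41)
  (1/41) = 1
Product of signs = -1
(371/701) = -1

-1


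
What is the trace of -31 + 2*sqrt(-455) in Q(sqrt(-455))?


Tr(a + b*sqrt(d)) = (a + b*sqrt(d)) + (a - b*sqrt(d)) = 2a
= 2 * (-31)
= -62

-62


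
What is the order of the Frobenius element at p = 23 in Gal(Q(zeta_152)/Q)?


The Frobenius at p in Gal(Q(zeta_n)/Q) = (Z/nZ)* is the class of p, so its order is ord_152(23), the smallest k >= 1 with 23^k = 1 mod 152.
n = 152 = 2^3 * 19, phi(152) = 72; the order divides phi(n).
Divisors of 72: 1, 2, 3, 4, 6, 8, 9, 12, 18, 24, 36, 72
Repeated squaring mod 152: 23^1 = 23, 23^2 = 73, 23^4 = 9, 23^8 = 81, 23^16 = 25, 23^32 = 17, 23^64 = 137
Test divisors in increasing order:
  k=1: 23^1 = 23 mod 152
  k=2: 23^2 = 73 mod 152
  k=3: 23^3 = 73 * 23 = 7 mod 152
  k=4: 23^4 = 9 mod 152
  k=6: 23^6 = 9 * 73 = 49 mod 152
  k=8: 23^8 = 81 mod 152
  k=9: 23^9 = 81 * 23 = 39 mod 152
  k=12: 23^12 = 81 * 9 = 121 mod 152
  k=18: 23^18 = 25 * 73 = 1 mod 152  <- first divisor giving 1
Order = 18

18


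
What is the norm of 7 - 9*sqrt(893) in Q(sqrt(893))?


N(a + b*sqrt(d)) = a^2 - d*b^2
= (7)^2 - (893)*(-9)^2
= 49 - 72333
= -72284

-72284


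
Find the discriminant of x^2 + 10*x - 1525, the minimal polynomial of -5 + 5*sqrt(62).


The element -5 + 5*sqrt(62) has minimal polynomial:
x^2 + 10*x - 1525
Discriminant = (10)^2 - 4*(-1525)
= 100 + 6100
= 6200

6200


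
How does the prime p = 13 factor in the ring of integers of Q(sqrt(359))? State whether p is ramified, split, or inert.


K = Q(sqrt(359)). Since d mod 4 = 3, disc(K) = 1436.
Check p | disc: 1436 mod 13 = 6.
p does not divide disc. Compute Legendre symbol (d/p):
8^((13-1)/2) mod 13 = -1
(d/p) = -1, so p is inert: (p) stays prime with e=1, f=2, g=1.
Therefore p is inert.

inert


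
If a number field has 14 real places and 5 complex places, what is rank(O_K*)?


By Dirichlet's unit theorem:
rank = r1 + r2 - 1
= 14 + 5 - 1
= 18

18


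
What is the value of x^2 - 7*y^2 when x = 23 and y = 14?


x^2 - d*y^2
= 23^2 - 7*14^2
= 529 - 1372
= -843

-843


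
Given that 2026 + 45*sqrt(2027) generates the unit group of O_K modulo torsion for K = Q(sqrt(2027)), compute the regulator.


epsilon = 2026 + 45*sqrt(2027)
= 4051.9998
R = ln(4051.9998)
= 8.3070

8.3070


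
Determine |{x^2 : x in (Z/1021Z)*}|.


For prime p, the number of non-zero quadratic residues is (p-1)/2.
= (1021-1)/2
= 510

510


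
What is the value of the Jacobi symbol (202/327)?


Compute (202/327) via quadratic reciprocity:
  pull out 2: (2/327) = +1  (since 327 mod 8 = 7)
  reciprocity: (101/327) -> +(327/101)
  reduce: (24/101)
  pull out 2: (2/101) = -1  (since 101 mod 8 = 5)
  pull out 2: (2/101) = -1  (since 101 mod 8 = 5)
  pull out 2: (2/101) = -1  (since 101 mod 8 = 5)
  reciprocity: (3/101) -> +(101/3)
  reduce: (2/3)
  pull out 2: (2/3) = -1  (since 3 mod 8 = 3)
  (1/3) = 1
Product of signs = 1

1


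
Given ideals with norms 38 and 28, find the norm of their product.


N(IJ) = N(I) * N(J)
= 38 * 28
= 1064

1064


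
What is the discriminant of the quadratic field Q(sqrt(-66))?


For K = Q(sqrt(d)) with d squarefree: disc(K) = d if d = 1 mod 4, and disc(K) = 4d if d = 2 or 3 mod 4.
Here d = -66, and d mod 4 = 2.
d = 2 mod 4, not 1 (O_K = Z[sqrt(d)]), so disc(K) = 4d = 4 * (-66) = -264

-264


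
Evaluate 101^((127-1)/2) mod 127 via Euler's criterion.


p = 127 is prime and the exponent is (p-1)/2 = 63, so by Euler's criterion 101^63 = (101/127) = +1 or -1 mod 127.
Compute by square-and-multiply:
  63 = 32 + 16 + 8 + 4 + 2 + 1 (binary 111111)
  Repeated squaring mod 127: 101^1 = 101, 101^2 = 41, 101^4 = 30, 101^8 = 11, 101^16 = 121, 101^32 = 36
  101^63 = 101^32 * 101^16 * 101^8 * 101^4 * 101^2 * 101^1 = 36 * 121 * 11 * 30 * 41 * 101 mod 127
    36 * 121 = 4356 = 38 mod 127
    38 * 11 = 418 = 37 mod 127
    37 * 30 = 1110 = 94 mod 127
    94 * 41 = 3854 = 44 mod 127
    44 * 101 = 4444 = 126 mod 127
  101^63 = 126 mod 127
Result 126 = p - 1 = -1 mod 127: 101 is a quadratic non-residue mod 127. As a residue in [0, p-1] the value is 126.
101^63 mod 127 = 126

126


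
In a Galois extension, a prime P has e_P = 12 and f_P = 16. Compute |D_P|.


|D_P| = e * f
= 12 * 16
= 192

192


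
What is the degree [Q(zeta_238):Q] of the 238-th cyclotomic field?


The degree equals Euler's totient phi(238).
238 = 2 * 7 * 17
phi(238) = 96

96


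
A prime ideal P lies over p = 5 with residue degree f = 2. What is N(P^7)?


N(P^a) = p^(a*f)
= 5^(7*2)
= 5^14
= 6103515625

6103515625


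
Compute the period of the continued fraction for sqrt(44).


Run the CF algorithm for sqrt(44).
a_0 = floor(sqrt(44)) = 6; set m_0=0, q_0=1.
Recurrence: m' = q*a - m,  q' = (d - m'^2)/q,  a' = floor((a_0 + m')/q').
  step 1: m=6, q=8, a=1
  step 2: m=2, q=5, a=1
  step 3: m=3, q=7, a=1
  step 4: m=4, q=4, a=2
  step 5: m=4, q=7, a=1
  step 6: m=3, q=5, a=1
  step 7: m=2, q=8, a=1
  step 8: m=6, q=1, a=12
a_8 = 2*a_0 = 12, so the period closes here.
sqrt(44) = [6; 1, 1, 1, 2, 1, 1, 1, 12]
Period length = 8

8


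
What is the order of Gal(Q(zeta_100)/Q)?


|Gal(Q(zeta_100)/Q)| = phi(100)
= 40

40


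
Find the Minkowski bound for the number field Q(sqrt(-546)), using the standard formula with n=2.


d = -546, d mod 4 = 2, so disc(K) = 4d = -2184; |disc(K)| = 2184
Imaginary quadratic field, so n = 2, s = r2 = 1, r1 = 0
M = (n!/n^n) * (4/pi)^s * sqrt(|disc(K)|) = (2!/2^2) * (4/pi)^1 * sqrt(2184)
= 0.5 * 1.273240 * 46.733286
= 29.7513

29.7513


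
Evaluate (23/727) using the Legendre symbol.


p = 727 is prime, so compute (23/727) with the reciprocity algorithm (Jacobi-symbol steps: pull out 2s via (2/n), flip via reciprocity, reduce):
  reciprocity: (23/727) -> -(727/23)
  reduce: (14/23)
  pull out 2: (2/23) = +1  (since 23 mod 8 = 7)
  reciprocity: (7/23) -> -(23/7)
  reduce: (2/7)
  pull out 2: (2/7) = +1  (since 7 mod 8 = 7)
  (1/7) = 1
Product of signs = 1
(23/727) = 1

1


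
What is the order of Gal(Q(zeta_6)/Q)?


|Gal(Q(zeta_6)/Q)| = phi(6)
= 2

2


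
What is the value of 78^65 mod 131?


p = 131 is prime and the exponent is (p-1)/2 = 65, so by Euler's criterion 78^65 = (78/131) = +1 or -1 mod 131.
Compute by square-and-multiply:
  65 = 64 + 1 (binary 1000001)
  Repeated squaring mod 131: 78^1 = 78, 78^2 = 58, 78^4 = 89, 78^8 = 61, 78^16 = 53, 78^32 = 58, 78^64 = 89
  78^65 = 78^64 * 78^1 = 89 * 78 mod 131
    89 * 78 = 6942 = 130 mod 131
  78^65 = 130 mod 131
Result 130 = p - 1 = -1 mod 131: 78 is a quadratic non-residue mod 131. As a residue in [0, p-1] the value is 130.
78^65 mod 131 = 130

130


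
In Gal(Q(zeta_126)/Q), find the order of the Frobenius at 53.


The Frobenius at p in Gal(Q(zeta_n)/Q) = (Z/nZ)* is the class of p, so its order is ord_126(53), the smallest k >= 1 with 53^k = 1 mod 126.
n = 126 = 2 * 3^2 * 7, phi(126) = 36; the order divides phi(n).
Divisors of 36: 1, 2, 3, 4, 6, 9, 12, 18, 36
Repeated squaring mod 126: 53^1 = 53, 53^2 = 37, 53^4 = 109, 53^8 = 37, 53^16 = 109, 53^32 = 37
Test divisors in increasing order:
  k=1: 53^1 = 53 mod 126
  k=2: 53^2 = 37 mod 126
  k=3: 53^3 = 37 * 53 = 71 mod 126
  k=4: 53^4 = 109 mod 126
  k=6: 53^6 = 109 * 37 = 1 mod 126  <- first divisor giving 1
Order = 6

6


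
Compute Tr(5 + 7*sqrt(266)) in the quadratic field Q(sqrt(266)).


Tr(a + b*sqrt(d)) = (a + b*sqrt(d)) + (a - b*sqrt(d)) = 2a
= 2 * (5)
= 10

10


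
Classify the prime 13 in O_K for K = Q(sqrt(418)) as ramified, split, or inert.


K = Q(sqrt(418)). Since d mod 4 = 2, disc(K) = 1672.
Check p | disc: 1672 mod 13 = 8.
p does not divide disc. Compute Legendre symbol (d/p):
2^((13-1)/2) mod 13 = -1
(d/p) = -1, so p is inert: (p) stays prime with e=1, f=2, g=1.
Therefore p is inert.

inert


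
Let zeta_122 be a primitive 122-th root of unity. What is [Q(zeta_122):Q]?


The degree equals Euler's totient phi(122).
122 = 2 * 61
phi(122) = 60

60


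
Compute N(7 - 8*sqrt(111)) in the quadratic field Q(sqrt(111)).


N(a + b*sqrt(d)) = a^2 - d*b^2
= (7)^2 - (111)*(-8)^2
= 49 - 7104
= -7055

-7055


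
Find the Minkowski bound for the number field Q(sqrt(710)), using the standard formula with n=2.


d = 710, d mod 4 = 2, so disc(K) = 4d = 2840; |disc(K)| = 2840
Real quadratic field, so n = 2, s = r2 = 0, r1 = 2
M = (n!/n^n) * (4/pi)^s * sqrt(|disc(K)|) = (2!/2^2) * (4/pi)^0 * sqrt(2840)
= 0.5 * 1.000000 * 53.291650
= 26.6458

26.6458


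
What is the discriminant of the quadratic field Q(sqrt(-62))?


For K = Q(sqrt(d)) with d squarefree: disc(K) = d if d = 1 mod 4, and disc(K) = 4d if d = 2 or 3 mod 4.
Here d = -62, and d mod 4 = 2.
d = 2 mod 4, not 1 (O_K = Z[sqrt(d)]), so disc(K) = 4d = 4 * (-62) = -248

-248


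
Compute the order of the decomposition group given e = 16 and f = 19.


|D_P| = e * f
= 16 * 19
= 304

304


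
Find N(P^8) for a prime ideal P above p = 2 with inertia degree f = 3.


N(P^a) = p^(a*f)
= 2^(8*3)
= 2^24
= 16777216

16777216


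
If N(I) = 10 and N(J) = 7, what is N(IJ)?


N(IJ) = N(I) * N(J)
= 10 * 7
= 70

70


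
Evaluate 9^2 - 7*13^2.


x^2 - d*y^2
= 9^2 - 7*13^2
= 81 - 1183
= -1102

-1102


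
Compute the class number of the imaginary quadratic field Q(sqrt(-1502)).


K = Q(sqrt(-1502)). d mod 4 = 2, so D = disc(K) = 4d = -6008
h(K) equals the number of primitive reduced positive-definite forms (a, b, c) = a*x^2 + b*x*y + c*y^2 with b^2 - 4ac = D,
where reduced means |b| <= a <= c, with b >= 0 whenever |b| = a or a = c, and primitive means gcd(a, b, c) = 1.
Reduced forces 3a^2 <= |D| = 6008, so 1 <= a <= 44; b must have the parity of D, and c = (b^2 - D)/(4a) must be an integer >= a.
Enumerate a = 1..44, b in [-a, a]:
  a=1: (1, 0, 1502)  [1]
  a=2: (2, 0, 751)  [1]
  a=3: (3, -2, 501), (3, 2, 501)  [2]
  a=4..5: none
  a=6: (6, -4, 251), (6, 4, 251)  [2]
  a=7..8: none
  a=9: (9, -2, 167), (9, 2, 167)  [2]
  a=10: none
  a=11: (11, -8, 138), (11, 8, 138)  [2]
  a=12..17: none
  a=18: (18, -16, 87), (18, 16, 87)  [2]
  a=19..21: none
  a=22: (22, -8, 69), (22, 8, 69)  [2]
  a=23: (23, -8, 66), (23, 8, 66)  [2]
  a=24..26: none
  a=27: (27, -16, 58), (27, 16, 58)  [2]
  a=28: none
  a=29: (29, -16, 54), (29, 16, 54)  [2]
  a=30..32: none
  a=33: (33, -14, 47), (33, -8, 46), (33, 8, 46), (33, 14, 47)  [4]
  a=34..44: none
Total reduced forms: 1 + 1 + 2 + 2 + 2 + 2 + 2 + 2 + 2 + 2 + 2 + 4 = 24
h = 24

24


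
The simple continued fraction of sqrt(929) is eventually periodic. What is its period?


Run the CF algorithm for sqrt(929).
a_0 = floor(sqrt(929)) = 30; set m_0=0, q_0=1.
Recurrence: m' = q*a - m,  q' = (d - m'^2)/q,  a' = floor((a_0 + m')/q').
  step 1: m=30, q=29, a=2
  step 2: m=28, q=5, a=11
  step 3: m=27, q=40, a=1
  step 4: m=13, q=19, a=2
  step 5: m=25, q=16, a=3
  step 6: m=23, q=25, a=2
  step 7: m=27, q=8, a=7
  step 8: m=29, q=11, a=5
  step 9: m=26, q=23, a=2
  step 10: m=20, q=23, a=2
  step 11: m=26, q=11, a=5
  step 12: m=29, q=8, a=7
  step 13: m=27, q=25, a=2
  step 14: m=23, q=16, a=3
  step 15: m=25, q=19, a=2
  step 16: m=13, q=40, a=1
  step 17: m=27, q=5, a=11
  step 18: m=28, q=29, a=2
  step 19: m=30, q=1, a=60
a_19 = 2*a_0 = 60, so the period closes here.
sqrt(929) = [30; 2, 11, 1, 2, 3, 2, 7, 5, 2, 2, 5, 7, 2, 3, 2, 1, 11, 2, 60]
Period length = 19

19


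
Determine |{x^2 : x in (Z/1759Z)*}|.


For prime p, the number of non-zero quadratic residues is (p-1)/2.
= (1759-1)/2
= 879

879


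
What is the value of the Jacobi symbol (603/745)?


Compute (603/745) via quadratic reciprocity:
  reciprocity: (603/745) -> +(745/603)
  reduce: (142/603)
  pull out 2: (2/603) = -1  (since 603 mod 8 = 3)
  reciprocity: (71/603) -> -(603/71)
  reduce: (35/71)
  reciprocity: (35/71) -> -(71/35)
  reduce: (1/35)
  (1/35) = 1
Product of signs = -1

-1


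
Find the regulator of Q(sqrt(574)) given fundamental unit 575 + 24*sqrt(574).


epsilon = 575 + 24*sqrt(574)
= 1149.9991
R = ln(1149.9991)
= 7.0475

7.0475


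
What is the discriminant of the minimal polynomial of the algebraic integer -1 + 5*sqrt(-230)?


The element -1 + 5*sqrt(-230) has minimal polynomial:
x^2 + 2*x + 5751
Discriminant = (2)^2 - 4*(5751)
= 4 - 23004
= -23000

-23000


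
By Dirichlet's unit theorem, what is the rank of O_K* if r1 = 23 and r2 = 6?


By Dirichlet's unit theorem:
rank = r1 + r2 - 1
= 23 + 6 - 1
= 28

28


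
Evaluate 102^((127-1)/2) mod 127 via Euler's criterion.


p = 127 is prime and the exponent is (p-1)/2 = 63, so by Euler's criterion 102^63 = (102/127) = +1 or -1 mod 127.
Compute by square-and-multiply:
  63 = 32 + 16 + 8 + 4 + 2 + 1 (binary 111111)
  Repeated squaring mod 127: 102^1 = 102, 102^2 = 117, 102^4 = 100, 102^8 = 94, 102^16 = 73, 102^32 = 122
  102^63 = 102^32 * 102^16 * 102^8 * 102^4 * 102^2 * 102^1 = 122 * 73 * 94 * 100 * 117 * 102 mod 127
    122 * 73 = 8906 = 16 mod 127
    16 * 94 = 1504 = 107 mod 127
    107 * 100 = 10700 = 32 mod 127
    32 * 117 = 3744 = 61 mod 127
    61 * 102 = 6222 = 126 mod 127
  102^63 = 126 mod 127
Result 126 = p - 1 = -1 mod 127: 102 is a quadratic non-residue mod 127. As a residue in [0, p-1] the value is 126.
102^63 mod 127 = 126

126


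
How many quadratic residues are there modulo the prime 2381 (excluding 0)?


For prime p, the number of non-zero quadratic residues is (p-1)/2.
= (2381-1)/2
= 1190

1190


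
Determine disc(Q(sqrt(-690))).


For K = Q(sqrt(d)) with d squarefree: disc(K) = d if d = 1 mod 4, and disc(K) = 4d if d = 2 or 3 mod 4.
Here d = -690, and d mod 4 = 2.
d = 2 mod 4, not 1 (O_K = Z[sqrt(d)]), so disc(K) = 4d = 4 * (-690) = -2760

-2760


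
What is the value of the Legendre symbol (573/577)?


p = 577 is prime, so compute (573/577) with the reciprocity algorithm (Jacobi-symbol steps: pull out 2s via (2/n), flip via reciprocity, reduce):
  reciprocity: (573/577) -> +(577/573)
  reduce: (4/573)
  pull out 2: (2/573) = -1  (since 573 mod 8 = 5)
  pull out 2: (2/573) = -1  (since 573 mod 8 = 5)
  (1/573) = 1
Product of signs = 1
(573/577) = 1

1


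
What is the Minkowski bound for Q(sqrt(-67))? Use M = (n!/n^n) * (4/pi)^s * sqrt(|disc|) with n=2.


d = -67, d mod 4 = 1, so disc(K) = d = -67; |disc(K)| = 67
Imaginary quadratic field, so n = 2, s = r2 = 1, r1 = 0
M = (n!/n^n) * (4/pi)^s * sqrt(|disc(K)|) = (2!/2^2) * (4/pi)^1 * sqrt(67)
= 0.5 * 1.273240 * 8.185353
= 5.2110

5.2110


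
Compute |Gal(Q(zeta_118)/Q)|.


|Gal(Q(zeta_118)/Q)| = phi(118)
= 58

58


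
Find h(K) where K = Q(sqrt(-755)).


K = Q(sqrt(-755)). d mod 4 = 1, so D = disc(K) = d = -755
h(K) equals the number of primitive reduced positive-definite forms (a, b, c) = a*x^2 + b*x*y + c*y^2 with b^2 - 4ac = D,
where reduced means |b| <= a <= c, with b >= 0 whenever |b| = a or a = c, and primitive means gcd(a, b, c) = 1.
Reduced forces 3a^2 <= |D| = 755, so 1 <= a <= 15; b must have the parity of D, and c = (b^2 - D)/(4a) must be an integer >= a.
Enumerate a = 1..15, b in [-a, a]:
  a=1: (1, 1, 189)  [1]
  a=2: none
  a=3: (3, -1, 63), (3, 1, 63)  [2]
  a=4: none
  a=5: (5, 5, 39)  [1]
  a=6: none
  a=7: (7, -1, 27), (7, 1, 27)  [2]
  a=8: none
  a=9: (9, -1, 21), (9, 1, 21)  [2]
  a=10: none
  a=11: (11, -9, 19), (11, 9, 19)  [2]
  a=12: none
  a=13: (13, -5, 15), (13, 5, 15)  [2]
  a=14..15: none
Total reduced forms: 1 + 2 + 1 + 2 + 2 + 2 + 2 = 12
h = 12

12


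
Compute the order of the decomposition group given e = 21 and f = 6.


|D_P| = e * f
= 21 * 6
= 126

126


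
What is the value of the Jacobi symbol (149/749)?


Compute (149/749) via quadratic reciprocity:
  reciprocity: (149/749) -> +(749/149)
  reduce: (4/149)
  pull out 2: (2/149) = -1  (since 149 mod 8 = 5)
  pull out 2: (2/149) = -1  (since 149 mod 8 = 5)
  (1/149) = 1
Product of signs = 1

1


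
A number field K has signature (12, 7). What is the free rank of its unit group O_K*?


By Dirichlet's unit theorem:
rank = r1 + r2 - 1
= 12 + 7 - 1
= 18

18


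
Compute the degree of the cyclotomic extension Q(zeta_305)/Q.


The degree equals Euler's totient phi(305).
305 = 5 * 61
phi(305) = 240

240


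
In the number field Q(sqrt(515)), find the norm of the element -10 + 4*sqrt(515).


N(a + b*sqrt(d)) = a^2 - d*b^2
= (-10)^2 - (515)*(4)^2
= 100 - 8240
= -8140

-8140


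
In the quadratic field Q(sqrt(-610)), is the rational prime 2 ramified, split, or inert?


K = Q(sqrt(-610)). Since d mod 4 = 2, disc(K) = -2440.
Check p | disc: -2440 mod 2 = 0.
p divides disc, so p ramifies: (p) = P^2 with e=2, f=1, g=1.
Therefore p is ramified.

ramified


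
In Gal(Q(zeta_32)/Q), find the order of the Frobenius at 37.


The Frobenius at p in Gal(Q(zeta_n)/Q) = (Z/nZ)* is the class of p, so its order is ord_32(37), the smallest k >= 1 with 37^k = 1 mod 32.
n = 32 = 2^5, phi(32) = 16; the order divides phi(n).
Divisors of 16: 1, 2, 4, 8, 16
Repeated squaring mod 32: 37^1 = 5, 37^2 = 25, 37^4 = 17, 37^8 = 1, 37^16 = 1
Test divisors in increasing order:
  k=1: 37^1 = 5 mod 32
  k=2: 37^2 = 25 mod 32
  k=4: 37^4 = 17 mod 32
  k=8: 37^8 = 1 mod 32  <- first divisor giving 1
Order = 8

8


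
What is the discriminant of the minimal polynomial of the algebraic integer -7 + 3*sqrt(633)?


The element -7 + 3*sqrt(633) has minimal polynomial:
x^2 + 14*x - 5648
Discriminant = (14)^2 - 4*(-5648)
= 196 + 22592
= 22788

22788


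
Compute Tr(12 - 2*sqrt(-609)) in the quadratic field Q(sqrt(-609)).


Tr(a + b*sqrt(d)) = (a + b*sqrt(d)) + (a - b*sqrt(d)) = 2a
= 2 * (12)
= 24

24


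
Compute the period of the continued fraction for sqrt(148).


Run the CF algorithm for sqrt(148).
a_0 = floor(sqrt(148)) = 12; set m_0=0, q_0=1.
Recurrence: m' = q*a - m,  q' = (d - m'^2)/q,  a' = floor((a_0 + m')/q').
  step 1: m=12, q=4, a=6
  step 2: m=12, q=1, a=24
a_2 = 2*a_0 = 24, so the period closes here.
sqrt(148) = [12; 6, 24]
Period length = 2

2


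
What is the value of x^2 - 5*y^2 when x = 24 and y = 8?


x^2 - d*y^2
= 24^2 - 5*8^2
= 576 - 320
= 256

256


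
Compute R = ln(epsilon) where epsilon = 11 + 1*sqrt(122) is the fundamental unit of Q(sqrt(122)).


epsilon = 11 + 1*sqrt(122)
= 22.0454
R = ln(22.0454)
= 3.0931

3.0931


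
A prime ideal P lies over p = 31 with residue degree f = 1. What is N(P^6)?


N(P^a) = p^(a*f)
= 31^(6*1)
= 31^6
= 887503681

887503681


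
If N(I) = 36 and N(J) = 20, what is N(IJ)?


N(IJ) = N(I) * N(J)
= 36 * 20
= 720

720


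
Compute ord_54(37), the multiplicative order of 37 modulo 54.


We want ord_54(37), the smallest k >= 1 with 37^k = 1 mod 54.
n = 54 = 2 * 3^3, phi(54) = 18; the order divides phi(n).
Divisors of 18: 1, 2, 3, 6, 9, 18
Repeated squaring mod 54: 37^1 = 37, 37^2 = 19, 37^4 = 37, 37^8 = 19, 37^16 = 37
Test divisors in increasing order:
  k=1: 37^1 = 37 mod 54
  k=2: 37^2 = 19 mod 54
  k=3: 37^3 = 19 * 37 = 1 mod 54  <- first divisor giving 1
Order = 3

3


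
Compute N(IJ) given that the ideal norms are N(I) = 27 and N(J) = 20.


N(IJ) = N(I) * N(J)
= 27 * 20
= 540

540


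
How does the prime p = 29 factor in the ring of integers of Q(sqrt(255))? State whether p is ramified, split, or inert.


K = Q(sqrt(255)). Since d mod 4 = 3, disc(K) = 1020.
Check p | disc: 1020 mod 29 = 5.
p does not divide disc. Compute Legendre symbol (d/p):
23^((29-1)/2) mod 29 = 1
(d/p) = 1, so p splits: (p) = P*P' with e=1, f=1, g=2.
Therefore p is split.

split


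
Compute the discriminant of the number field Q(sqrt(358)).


For K = Q(sqrt(d)) with d squarefree: disc(K) = d if d = 1 mod 4, and disc(K) = 4d if d = 2 or 3 mod 4.
Here d = 358, and d mod 4 = 2.
d = 2 mod 4, not 1 (O_K = Z[sqrt(d)]), so disc(K) = 4d = 4 * (358) = 1432

1432


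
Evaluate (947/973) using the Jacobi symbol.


Compute (947/973) via quadratic reciprocity:
  reciprocity: (947/973) -> +(973/947)
  reduce: (26/947)
  pull out 2: (2/947) = -1  (since 947 mod 8 = 3)
  reciprocity: (13/947) -> +(947/13)
  reduce: (11/13)
  reciprocity: (11/13) -> +(13/11)
  reduce: (2/11)
  pull out 2: (2/11) = -1  (since 11 mod 8 = 3)
  (1/11) = 1
Product of signs = 1

1


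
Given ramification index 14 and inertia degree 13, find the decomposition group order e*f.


|D_P| = e * f
= 14 * 13
= 182

182


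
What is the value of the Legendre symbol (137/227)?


p = 227 is prime, so compute (137/227) with the reciprocity algorithm (Jacobi-symbol steps: pull out 2s via (2/n), flip via reciprocity, reduce):
  reciprocity: (137/227) -> +(227/137)
  reduce: (90/137)
  pull out 2: (2/137) = +1  (since 137 mod 8 = 1)
  reciprocity: (45/137) -> +(137/45)
  reduce: (2/45)
  pull out 2: (2/45) = -1  (since 45 mod 8 = 5)
  (1/45) = 1
Product of signs = -1
(137/227) = -1

-1


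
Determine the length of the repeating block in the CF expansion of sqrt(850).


Run the CF algorithm for sqrt(850).
a_0 = floor(sqrt(850)) = 29; set m_0=0, q_0=1.
Recurrence: m' = q*a - m,  q' = (d - m'^2)/q,  a' = floor((a_0 + m')/q').
  step 1: m=29, q=9, a=6
  step 2: m=25, q=25, a=2
  step 3: m=25, q=9, a=6
  step 4: m=29, q=1, a=58
a_4 = 2*a_0 = 58, so the period closes here.
sqrt(850) = [29; 6, 2, 6, 58]
Period length = 4

4


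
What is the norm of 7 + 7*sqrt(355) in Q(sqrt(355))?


N(a + b*sqrt(d)) = a^2 - d*b^2
= (7)^2 - (355)*(7)^2
= 49 - 17395
= -17346

-17346


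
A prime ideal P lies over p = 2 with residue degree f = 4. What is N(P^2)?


N(P^a) = p^(a*f)
= 2^(2*4)
= 2^8
= 256

256


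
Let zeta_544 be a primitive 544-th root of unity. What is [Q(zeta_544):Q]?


The degree equals Euler's totient phi(544).
544 = 2^5 * 17
phi(544) = 256

256


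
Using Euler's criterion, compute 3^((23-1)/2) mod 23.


p = 23 is prime and the exponent is (p-1)/2 = 11, so by Euler's criterion 3^11 = (3/23) = +1 or -1 mod 23.
Compute by square-and-multiply:
  11 = 8 + 2 + 1 (binary 1011)
  Repeated squaring mod 23: 3^1 = 3, 3^2 = 9, 3^4 = 12, 3^8 = 6
  3^11 = 3^8 * 3^2 * 3^1 = 6 * 9 * 3 mod 23
    6 * 9 = 54 = 8 mod 23
    8 * 3 = 24 = 1 mod 23
  3^11 = 1 mod 23
Result 1: 3 is a quadratic residue mod 23.
3^11 mod 23 = 1

1


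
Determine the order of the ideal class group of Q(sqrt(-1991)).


K = Q(sqrt(-1991)). d mod 4 = 1, so D = disc(K) = d = -1991
h(K) equals the number of primitive reduced positive-definite forms (a, b, c) = a*x^2 + b*x*y + c*y^2 with b^2 - 4ac = D,
where reduced means |b| <= a <= c, with b >= 0 whenever |b| = a or a = c, and primitive means gcd(a, b, c) = 1.
Reduced forces 3a^2 <= |D| = 1991, so 1 <= a <= 25; b must have the parity of D, and c = (b^2 - D)/(4a) must be an integer >= a.
Enumerate a = 1..25, b in [-a, a]:
  a=1: (1, 1, 498)  [1]
  a=2: (2, -1, 249), (2, 1, 249)  [2]
  a=3: (3, -1, 166), (3, 1, 166)  [2]
  a=4: (4, -3, 125), (4, 3, 125)  [2]
  a=5: (5, -3, 100), (5, 3, 100)  [2]
  a=6: (6, -5, 84), (6, -1, 83), (6, 1, 83), (6, 5, 84)  [4]
  a=7: (7, -5, 72), (7, 5, 72)  [2]
  a=8: (8, -5, 63), (8, 5, 63)  [2]
  a=9: (9, -5, 56), (9, 5, 56)  [2]
  a=10: (10, -7, 51), (10, -3, 50), (10, 3, 50), (10, 7, 51)  [4]
  a=11: (11, 11, 48)  [1]
  a=12: (12, -11, 44), (12, -5, 42), (12, 5, 42), (12, 11, 44)  [4]
  a=13: none
  a=14: (14, -9, 37), (14, -5, 36), (14, 5, 36), (14, 9, 37)  [4]
  a=15: (15, -13, 36), (15, -7, 34), (15, 7, 34), (15, 13, 36)  [4]
  a=16: (16, -11, 33), (16, 11, 33)  [2]
  a=17: (17, -7, 30), (17, 7, 30)  [2]
  a=18: (18, -13, 30), (18, -5, 28), (18, 5, 28), (18, 13, 30)  [4]
  a=19: (19, -17, 30), (19, 17, 30)  [2]
  a=20: (20, -13, 27), (20, -3, 25), (20, 3, 25), (20, 13, 27)  [4]
  a=21: (21, -19, 28), (21, -5, 24), (21, 5, 24), (21, 19, 28)  [4]
  a=22: (22, -11, 24), (22, 11, 24)  [2]
  a=23..25: none
Total reduced forms: 1 + 2 + 2 + 2 + 2 + 4 + 2 + 2 + 2 + 4 + 1 + 4 + 4 + 4 + 2 + 2 + 4 + 2 + 4 + 4 + 2 = 56
h = 56

56


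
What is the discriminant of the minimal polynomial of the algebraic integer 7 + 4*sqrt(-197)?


The element 7 + 4*sqrt(-197) has minimal polynomial:
x^2 - 14*x + 3201
Discriminant = (-14)^2 - 4*(3201)
= 196 - 12804
= -12608

-12608


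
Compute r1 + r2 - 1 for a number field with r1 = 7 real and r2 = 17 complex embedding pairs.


By Dirichlet's unit theorem:
rank = r1 + r2 - 1
= 7 + 17 - 1
= 23

23


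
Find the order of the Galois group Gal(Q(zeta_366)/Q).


|Gal(Q(zeta_366)/Q)| = phi(366)
= 120

120


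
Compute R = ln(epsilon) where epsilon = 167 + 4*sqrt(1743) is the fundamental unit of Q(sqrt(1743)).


epsilon = 167 + 4*sqrt(1743)
= 333.9970
R = ln(333.9970)
= 5.8111

5.8111


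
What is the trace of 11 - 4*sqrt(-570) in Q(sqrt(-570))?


Tr(a + b*sqrt(d)) = (a + b*sqrt(d)) + (a - b*sqrt(d)) = 2a
= 2 * (11)
= 22

22


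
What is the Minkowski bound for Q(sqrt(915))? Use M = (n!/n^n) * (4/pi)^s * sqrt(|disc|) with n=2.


d = 915, d mod 4 = 3, so disc(K) = 4d = 3660; |disc(K)| = 3660
Real quadratic field, so n = 2, s = r2 = 0, r1 = 2
M = (n!/n^n) * (4/pi)^s * sqrt(|disc(K)|) = (2!/2^2) * (4/pi)^0 * sqrt(3660)
= 0.5 * 1.000000 * 60.497934
= 30.2490

30.2490


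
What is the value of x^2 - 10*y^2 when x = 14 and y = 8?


x^2 - d*y^2
= 14^2 - 10*8^2
= 196 - 640
= -444

-444


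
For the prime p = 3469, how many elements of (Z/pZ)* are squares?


For prime p, the number of non-zero quadratic residues is (p-1)/2.
= (3469-1)/2
= 1734

1734
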